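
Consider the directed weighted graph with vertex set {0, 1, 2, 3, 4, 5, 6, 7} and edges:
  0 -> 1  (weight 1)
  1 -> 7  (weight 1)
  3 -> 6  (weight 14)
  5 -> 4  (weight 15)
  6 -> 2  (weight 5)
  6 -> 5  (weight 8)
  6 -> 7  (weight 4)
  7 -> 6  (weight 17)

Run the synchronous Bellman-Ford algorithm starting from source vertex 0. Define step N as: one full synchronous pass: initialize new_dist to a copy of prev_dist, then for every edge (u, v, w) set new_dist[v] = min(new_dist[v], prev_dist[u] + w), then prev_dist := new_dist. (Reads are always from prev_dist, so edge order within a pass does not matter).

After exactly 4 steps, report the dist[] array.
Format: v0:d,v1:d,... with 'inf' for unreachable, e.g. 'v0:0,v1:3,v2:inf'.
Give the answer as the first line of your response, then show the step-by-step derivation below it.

v0:0,v1:1,v2:24,v3:inf,v4:inf,v5:27,v6:19,v7:2

step 1: dist = v0:0,v1:1,v2:inf,v3:inf,v4:inf,v5:inf,v6:inf,v7:inf
step 2: dist = v0:0,v1:1,v2:inf,v3:inf,v4:inf,v5:inf,v6:inf,v7:2
step 3: dist = v0:0,v1:1,v2:inf,v3:inf,v4:inf,v5:inf,v6:19,v7:2
step 4: dist = v0:0,v1:1,v2:24,v3:inf,v4:inf,v5:27,v6:19,v7:2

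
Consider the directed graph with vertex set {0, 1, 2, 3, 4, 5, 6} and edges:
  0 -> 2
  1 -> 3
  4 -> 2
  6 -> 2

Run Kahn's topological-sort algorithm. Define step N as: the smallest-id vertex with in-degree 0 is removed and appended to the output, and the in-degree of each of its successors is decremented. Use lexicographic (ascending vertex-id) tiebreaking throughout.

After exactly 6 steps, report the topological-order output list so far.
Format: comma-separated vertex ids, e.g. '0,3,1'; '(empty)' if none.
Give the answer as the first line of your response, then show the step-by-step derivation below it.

0,1,3,4,5,6

step 1: output 0; order=[0]; indeg=(0,0,2,1,0,0,0)
step 2: output 1; order=[0,1]; indeg=(0,0,2,0,0,0,0)
step 3: output 3; order=[0,1,3]; indeg=(0,0,2,0,0,0,0)
step 4: output 4; order=[0,1,3,4]; indeg=(0,0,1,0,0,0,0)
step 5: output 5; order=[0,1,3,4,5]; indeg=(0,0,1,0,0,0,0)
step 6: output 6; order=[0,1,3,4,5,6]; indeg=(0,0,0,0,0,0,0)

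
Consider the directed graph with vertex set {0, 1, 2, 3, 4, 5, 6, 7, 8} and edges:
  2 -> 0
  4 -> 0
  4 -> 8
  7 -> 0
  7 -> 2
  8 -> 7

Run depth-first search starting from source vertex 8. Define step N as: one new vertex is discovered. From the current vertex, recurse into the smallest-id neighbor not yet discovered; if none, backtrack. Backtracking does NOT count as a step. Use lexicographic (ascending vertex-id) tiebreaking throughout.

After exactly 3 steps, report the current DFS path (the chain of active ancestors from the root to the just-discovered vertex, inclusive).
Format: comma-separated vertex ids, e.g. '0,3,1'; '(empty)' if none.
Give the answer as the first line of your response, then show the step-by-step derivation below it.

8,7,0

step 1: discover 8; path=8; order=8
step 2: discover 7; path=8>7; order=8,7
step 3: discover 0; path=8>7>0; order=8,7,0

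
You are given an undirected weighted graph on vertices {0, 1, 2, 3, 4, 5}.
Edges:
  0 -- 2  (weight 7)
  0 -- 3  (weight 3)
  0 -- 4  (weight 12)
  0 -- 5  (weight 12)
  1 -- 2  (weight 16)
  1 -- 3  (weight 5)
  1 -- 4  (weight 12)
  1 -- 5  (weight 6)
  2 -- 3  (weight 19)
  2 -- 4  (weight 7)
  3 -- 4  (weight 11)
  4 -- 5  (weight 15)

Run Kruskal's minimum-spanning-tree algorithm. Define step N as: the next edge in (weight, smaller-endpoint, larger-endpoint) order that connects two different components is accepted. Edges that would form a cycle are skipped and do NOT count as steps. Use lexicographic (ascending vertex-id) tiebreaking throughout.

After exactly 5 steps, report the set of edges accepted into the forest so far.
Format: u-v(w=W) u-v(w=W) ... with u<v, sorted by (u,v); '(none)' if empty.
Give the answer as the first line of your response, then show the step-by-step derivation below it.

0-2(w=7) 0-3(w=3) 1-3(w=5) 1-5(w=6) 2-4(w=7)

step 1: add edge 0-3 (w=3); MST = {0-3(w=3)}
step 2: add edge 1-3 (w=5); MST = {0-3(w=3) 1-3(w=5)}
step 3: add edge 1-5 (w=6); MST = {0-3(w=3) 1-3(w=5) 1-5(w=6)}
step 4: add edge 0-2 (w=7); MST = {0-2(w=7) 0-3(w=3) 1-3(w=5) 1-5(w=6)}
step 5: add edge 2-4 (w=7); MST = {0-2(w=7) 0-3(w=3) 1-3(w=5) 1-5(w=6) 2-4(w=7)}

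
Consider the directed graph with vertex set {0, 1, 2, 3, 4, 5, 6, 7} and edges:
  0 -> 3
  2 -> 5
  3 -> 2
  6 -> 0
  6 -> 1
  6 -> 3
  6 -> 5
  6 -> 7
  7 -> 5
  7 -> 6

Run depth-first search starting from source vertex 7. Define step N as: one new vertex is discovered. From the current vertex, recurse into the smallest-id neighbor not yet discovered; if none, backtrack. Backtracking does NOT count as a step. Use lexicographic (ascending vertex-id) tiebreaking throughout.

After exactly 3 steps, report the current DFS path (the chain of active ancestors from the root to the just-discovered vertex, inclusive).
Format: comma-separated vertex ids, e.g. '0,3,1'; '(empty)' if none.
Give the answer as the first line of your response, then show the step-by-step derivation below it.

7,6

step 1: discover 7; path=7; order=7
step 2: discover 5; path=7>5; order=7,5
step 3: discover 6; path=7>6; order=7,5,6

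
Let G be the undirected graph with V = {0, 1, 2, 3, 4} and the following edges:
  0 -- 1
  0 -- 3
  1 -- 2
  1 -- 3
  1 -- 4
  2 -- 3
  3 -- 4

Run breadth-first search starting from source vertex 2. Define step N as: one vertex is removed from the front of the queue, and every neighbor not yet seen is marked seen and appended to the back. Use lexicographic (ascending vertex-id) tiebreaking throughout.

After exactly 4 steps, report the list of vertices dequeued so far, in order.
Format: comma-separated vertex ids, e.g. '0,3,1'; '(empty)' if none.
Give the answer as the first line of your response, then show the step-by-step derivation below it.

2,1,3,0

step 1: dequeue 2; queue=[1,3]; order=2
step 2: dequeue 1; queue=[3,0,4]; order=2,1
step 3: dequeue 3; queue=[0,4]; order=2,1,3
step 4: dequeue 0; queue=[4]; order=2,1,3,0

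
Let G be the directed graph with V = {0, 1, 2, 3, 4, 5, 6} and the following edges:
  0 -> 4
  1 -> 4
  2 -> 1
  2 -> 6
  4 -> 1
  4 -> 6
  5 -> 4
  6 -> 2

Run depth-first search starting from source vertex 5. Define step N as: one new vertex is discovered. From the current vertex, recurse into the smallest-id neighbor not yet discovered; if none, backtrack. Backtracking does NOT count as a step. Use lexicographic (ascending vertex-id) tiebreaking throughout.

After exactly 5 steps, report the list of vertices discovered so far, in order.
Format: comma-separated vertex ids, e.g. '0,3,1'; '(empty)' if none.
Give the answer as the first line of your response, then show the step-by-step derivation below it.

5,4,1,6,2

step 1: discover 5; path=5; order=5
step 2: discover 4; path=5>4; order=5,4
step 3: discover 1; path=5>4>1; order=5,4,1
step 4: discover 6; path=5>4>6; order=5,4,1,6
step 5: discover 2; path=5>4>6>2; order=5,4,1,6,2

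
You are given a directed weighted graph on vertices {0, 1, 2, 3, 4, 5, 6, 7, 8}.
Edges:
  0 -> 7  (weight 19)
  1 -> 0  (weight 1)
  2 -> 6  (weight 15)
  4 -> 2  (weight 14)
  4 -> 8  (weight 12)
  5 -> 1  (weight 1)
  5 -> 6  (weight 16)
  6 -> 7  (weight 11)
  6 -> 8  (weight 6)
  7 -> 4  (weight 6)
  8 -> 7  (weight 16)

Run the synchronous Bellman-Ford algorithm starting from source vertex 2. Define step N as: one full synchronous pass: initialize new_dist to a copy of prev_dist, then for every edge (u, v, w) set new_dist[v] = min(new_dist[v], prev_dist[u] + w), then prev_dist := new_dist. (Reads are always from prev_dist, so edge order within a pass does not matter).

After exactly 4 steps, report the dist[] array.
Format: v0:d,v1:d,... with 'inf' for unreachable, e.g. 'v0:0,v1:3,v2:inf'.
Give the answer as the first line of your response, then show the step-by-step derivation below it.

v0:inf,v1:inf,v2:0,v3:inf,v4:32,v5:inf,v6:15,v7:26,v8:21

step 1: dist = v0:inf,v1:inf,v2:0,v3:inf,v4:inf,v5:inf,v6:15,v7:inf,v8:inf
step 2: dist = v0:inf,v1:inf,v2:0,v3:inf,v4:inf,v5:inf,v6:15,v7:26,v8:21
step 3: dist = v0:inf,v1:inf,v2:0,v3:inf,v4:32,v5:inf,v6:15,v7:26,v8:21
step 4: dist = v0:inf,v1:inf,v2:0,v3:inf,v4:32,v5:inf,v6:15,v7:26,v8:21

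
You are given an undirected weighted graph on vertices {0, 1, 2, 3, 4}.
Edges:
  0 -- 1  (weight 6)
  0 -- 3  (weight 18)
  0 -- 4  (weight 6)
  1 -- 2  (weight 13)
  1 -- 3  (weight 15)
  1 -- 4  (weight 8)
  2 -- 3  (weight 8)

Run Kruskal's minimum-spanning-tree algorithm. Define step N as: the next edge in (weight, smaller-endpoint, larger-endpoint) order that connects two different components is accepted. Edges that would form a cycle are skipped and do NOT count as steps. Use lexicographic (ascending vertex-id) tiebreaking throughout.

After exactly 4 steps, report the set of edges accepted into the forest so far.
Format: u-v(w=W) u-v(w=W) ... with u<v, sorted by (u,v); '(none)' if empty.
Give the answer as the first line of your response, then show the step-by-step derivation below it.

0-1(w=6) 0-4(w=6) 1-2(w=13) 2-3(w=8)

step 1: add edge 0-1 (w=6); MST = {0-1(w=6)}
step 2: add edge 0-4 (w=6); MST = {0-1(w=6) 0-4(w=6)}
step 3: add edge 2-3 (w=8); MST = {0-1(w=6) 0-4(w=6) 2-3(w=8)}
step 4: add edge 1-2 (w=13); MST = {0-1(w=6) 0-4(w=6) 1-2(w=13) 2-3(w=8)}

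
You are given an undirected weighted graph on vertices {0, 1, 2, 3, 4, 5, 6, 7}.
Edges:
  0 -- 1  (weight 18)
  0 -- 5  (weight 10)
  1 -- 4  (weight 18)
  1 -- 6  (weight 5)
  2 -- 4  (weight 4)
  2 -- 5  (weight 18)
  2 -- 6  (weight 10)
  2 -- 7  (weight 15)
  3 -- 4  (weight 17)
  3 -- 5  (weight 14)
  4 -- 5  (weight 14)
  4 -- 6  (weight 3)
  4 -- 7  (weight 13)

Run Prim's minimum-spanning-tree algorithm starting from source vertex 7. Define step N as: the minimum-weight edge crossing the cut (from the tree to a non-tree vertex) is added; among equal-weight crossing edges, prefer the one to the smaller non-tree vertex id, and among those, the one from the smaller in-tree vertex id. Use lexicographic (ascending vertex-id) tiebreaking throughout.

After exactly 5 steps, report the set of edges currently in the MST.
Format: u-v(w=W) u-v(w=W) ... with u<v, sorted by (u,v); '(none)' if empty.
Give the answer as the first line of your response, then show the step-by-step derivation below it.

1-6(w=5) 2-4(w=4) 4-5(w=14) 4-6(w=3) 4-7(w=13)

step 1: add edge 4-7 (w=13); MST = {4-7(w=13)}
step 2: add edge 4-6 (w=3); MST = {4-6(w=3) 4-7(w=13)}
step 3: add edge 2-4 (w=4); MST = {2-4(w=4) 4-6(w=3) 4-7(w=13)}
step 4: add edge 1-6 (w=5); MST = {1-6(w=5) 2-4(w=4) 4-6(w=3) 4-7(w=13)}
step 5: add edge 4-5 (w=14); MST = {1-6(w=5) 2-4(w=4) 4-5(w=14) 4-6(w=3) 4-7(w=13)}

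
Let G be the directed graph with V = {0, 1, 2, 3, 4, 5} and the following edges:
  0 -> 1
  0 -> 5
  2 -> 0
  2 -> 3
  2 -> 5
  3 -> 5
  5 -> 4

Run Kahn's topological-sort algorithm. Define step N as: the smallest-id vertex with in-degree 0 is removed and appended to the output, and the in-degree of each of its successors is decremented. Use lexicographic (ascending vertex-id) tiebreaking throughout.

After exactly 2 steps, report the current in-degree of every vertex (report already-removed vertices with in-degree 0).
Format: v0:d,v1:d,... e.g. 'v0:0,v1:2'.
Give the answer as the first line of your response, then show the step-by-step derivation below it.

v0:0,v1:0,v2:0,v3:0,v4:1,v5:1

step 1: output 2; order=[2]; indeg=(0,1,0,0,1,2)
step 2: output 0; order=[2,0]; indeg=(0,0,0,0,1,1)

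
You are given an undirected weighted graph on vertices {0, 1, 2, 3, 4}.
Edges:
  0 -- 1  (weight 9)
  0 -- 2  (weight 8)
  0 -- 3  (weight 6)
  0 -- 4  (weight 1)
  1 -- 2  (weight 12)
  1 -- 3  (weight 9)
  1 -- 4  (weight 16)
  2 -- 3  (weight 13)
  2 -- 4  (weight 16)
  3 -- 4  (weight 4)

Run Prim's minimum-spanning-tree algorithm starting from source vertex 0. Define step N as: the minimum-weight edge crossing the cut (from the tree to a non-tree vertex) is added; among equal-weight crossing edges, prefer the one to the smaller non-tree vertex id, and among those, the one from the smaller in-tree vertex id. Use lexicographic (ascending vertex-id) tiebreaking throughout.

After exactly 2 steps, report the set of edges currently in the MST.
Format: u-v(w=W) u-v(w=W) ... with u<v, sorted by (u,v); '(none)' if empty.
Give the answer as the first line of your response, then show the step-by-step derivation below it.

0-4(w=1) 3-4(w=4)

step 1: add edge 0-4 (w=1); MST = {0-4(w=1)}
step 2: add edge 3-4 (w=4); MST = {0-4(w=1) 3-4(w=4)}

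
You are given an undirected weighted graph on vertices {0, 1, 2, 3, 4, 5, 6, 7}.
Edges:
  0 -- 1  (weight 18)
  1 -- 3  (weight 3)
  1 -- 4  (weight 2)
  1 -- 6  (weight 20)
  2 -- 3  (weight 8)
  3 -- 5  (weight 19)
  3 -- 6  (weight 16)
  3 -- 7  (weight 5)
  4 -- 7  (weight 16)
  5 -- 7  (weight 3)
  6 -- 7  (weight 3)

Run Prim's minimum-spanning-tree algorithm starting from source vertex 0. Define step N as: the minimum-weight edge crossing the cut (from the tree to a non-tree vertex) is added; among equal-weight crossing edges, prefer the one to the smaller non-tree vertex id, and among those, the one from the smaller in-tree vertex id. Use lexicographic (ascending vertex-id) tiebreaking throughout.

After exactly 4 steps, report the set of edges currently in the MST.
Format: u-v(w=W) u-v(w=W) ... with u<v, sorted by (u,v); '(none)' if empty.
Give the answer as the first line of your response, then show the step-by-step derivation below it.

0-1(w=18) 1-3(w=3) 1-4(w=2) 3-7(w=5)

step 1: add edge 0-1 (w=18); MST = {0-1(w=18)}
step 2: add edge 1-4 (w=2); MST = {0-1(w=18) 1-4(w=2)}
step 3: add edge 1-3 (w=3); MST = {0-1(w=18) 1-3(w=3) 1-4(w=2)}
step 4: add edge 3-7 (w=5); MST = {0-1(w=18) 1-3(w=3) 1-4(w=2) 3-7(w=5)}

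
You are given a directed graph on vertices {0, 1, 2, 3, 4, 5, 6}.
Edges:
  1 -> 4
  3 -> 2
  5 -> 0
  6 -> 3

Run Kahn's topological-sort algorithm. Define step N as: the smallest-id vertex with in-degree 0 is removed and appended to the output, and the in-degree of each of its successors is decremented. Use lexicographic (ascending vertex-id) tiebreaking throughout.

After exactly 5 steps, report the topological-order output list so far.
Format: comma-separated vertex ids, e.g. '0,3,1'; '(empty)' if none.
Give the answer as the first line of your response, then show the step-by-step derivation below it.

1,4,5,0,6

step 1: output 1; order=[1]; indeg=(1,0,1,1,0,0,0)
step 2: output 4; order=[1,4]; indeg=(1,0,1,1,0,0,0)
step 3: output 5; order=[1,4,5]; indeg=(0,0,1,1,0,0,0)
step 4: output 0; order=[1,4,5,0]; indeg=(0,0,1,1,0,0,0)
step 5: output 6; order=[1,4,5,0,6]; indeg=(0,0,1,0,0,0,0)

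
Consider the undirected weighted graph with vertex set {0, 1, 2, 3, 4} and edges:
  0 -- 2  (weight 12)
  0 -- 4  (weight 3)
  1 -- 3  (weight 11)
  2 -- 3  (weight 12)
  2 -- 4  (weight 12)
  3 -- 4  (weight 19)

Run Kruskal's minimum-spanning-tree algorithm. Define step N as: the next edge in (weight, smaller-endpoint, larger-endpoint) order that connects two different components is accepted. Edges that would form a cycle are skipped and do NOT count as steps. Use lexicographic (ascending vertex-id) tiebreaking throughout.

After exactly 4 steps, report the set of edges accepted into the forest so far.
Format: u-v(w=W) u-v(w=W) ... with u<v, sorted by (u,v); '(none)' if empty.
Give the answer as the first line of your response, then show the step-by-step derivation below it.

0-2(w=12) 0-4(w=3) 1-3(w=11) 2-3(w=12)

step 1: add edge 0-4 (w=3); MST = {0-4(w=3)}
step 2: add edge 1-3 (w=11); MST = {0-4(w=3) 1-3(w=11)}
step 3: add edge 0-2 (w=12); MST = {0-2(w=12) 0-4(w=3) 1-3(w=11)}
step 4: add edge 2-3 (w=12); MST = {0-2(w=12) 0-4(w=3) 1-3(w=11) 2-3(w=12)}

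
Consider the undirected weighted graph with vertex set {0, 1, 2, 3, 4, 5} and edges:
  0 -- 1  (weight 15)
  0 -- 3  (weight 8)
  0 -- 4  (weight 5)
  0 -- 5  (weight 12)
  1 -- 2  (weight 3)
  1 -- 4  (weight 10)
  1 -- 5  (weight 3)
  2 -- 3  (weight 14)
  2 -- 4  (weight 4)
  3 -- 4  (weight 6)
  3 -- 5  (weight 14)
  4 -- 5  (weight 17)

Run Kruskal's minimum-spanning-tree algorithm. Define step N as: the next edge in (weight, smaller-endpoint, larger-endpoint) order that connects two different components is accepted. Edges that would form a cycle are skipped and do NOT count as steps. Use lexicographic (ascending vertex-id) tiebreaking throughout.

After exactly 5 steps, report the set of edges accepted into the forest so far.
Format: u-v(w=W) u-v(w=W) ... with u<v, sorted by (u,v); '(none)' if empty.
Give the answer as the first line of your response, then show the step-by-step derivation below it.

0-4(w=5) 1-2(w=3) 1-5(w=3) 2-4(w=4) 3-4(w=6)

step 1: add edge 1-2 (w=3); MST = {1-2(w=3)}
step 2: add edge 1-5 (w=3); MST = {1-2(w=3) 1-5(w=3)}
step 3: add edge 2-4 (w=4); MST = {1-2(w=3) 1-5(w=3) 2-4(w=4)}
step 4: add edge 0-4 (w=5); MST = {0-4(w=5) 1-2(w=3) 1-5(w=3) 2-4(w=4)}
step 5: add edge 3-4 (w=6); MST = {0-4(w=5) 1-2(w=3) 1-5(w=3) 2-4(w=4) 3-4(w=6)}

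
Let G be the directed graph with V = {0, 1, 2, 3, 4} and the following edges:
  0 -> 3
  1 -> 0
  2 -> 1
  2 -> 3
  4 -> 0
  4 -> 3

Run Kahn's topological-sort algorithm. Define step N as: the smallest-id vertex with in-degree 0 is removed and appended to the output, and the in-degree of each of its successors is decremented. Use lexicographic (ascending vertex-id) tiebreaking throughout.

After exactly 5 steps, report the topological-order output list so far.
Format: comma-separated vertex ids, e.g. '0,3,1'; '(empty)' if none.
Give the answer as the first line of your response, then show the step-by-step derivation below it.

2,1,4,0,3

step 1: output 2; order=[2]; indeg=(2,0,0,2,0)
step 2: output 1; order=[2,1]; indeg=(1,0,0,2,0)
step 3: output 4; order=[2,1,4]; indeg=(0,0,0,1,0)
step 4: output 0; order=[2,1,4,0]; indeg=(0,0,0,0,0)
step 5: output 3; order=[2,1,4,0,3]; indeg=(0,0,0,0,0)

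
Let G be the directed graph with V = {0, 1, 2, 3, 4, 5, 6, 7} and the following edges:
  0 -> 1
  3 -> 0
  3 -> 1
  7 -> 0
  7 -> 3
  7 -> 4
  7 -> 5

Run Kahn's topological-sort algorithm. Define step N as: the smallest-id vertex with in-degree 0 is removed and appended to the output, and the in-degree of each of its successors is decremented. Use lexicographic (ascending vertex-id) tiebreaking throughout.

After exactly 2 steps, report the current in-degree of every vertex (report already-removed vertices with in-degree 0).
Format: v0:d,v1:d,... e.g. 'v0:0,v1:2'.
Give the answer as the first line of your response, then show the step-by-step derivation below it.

v0:2,v1:2,v2:0,v3:1,v4:1,v5:1,v6:0,v7:0

step 1: output 2; order=[2]; indeg=(2,2,0,1,1,1,0,0)
step 2: output 6; order=[2,6]; indeg=(2,2,0,1,1,1,0,0)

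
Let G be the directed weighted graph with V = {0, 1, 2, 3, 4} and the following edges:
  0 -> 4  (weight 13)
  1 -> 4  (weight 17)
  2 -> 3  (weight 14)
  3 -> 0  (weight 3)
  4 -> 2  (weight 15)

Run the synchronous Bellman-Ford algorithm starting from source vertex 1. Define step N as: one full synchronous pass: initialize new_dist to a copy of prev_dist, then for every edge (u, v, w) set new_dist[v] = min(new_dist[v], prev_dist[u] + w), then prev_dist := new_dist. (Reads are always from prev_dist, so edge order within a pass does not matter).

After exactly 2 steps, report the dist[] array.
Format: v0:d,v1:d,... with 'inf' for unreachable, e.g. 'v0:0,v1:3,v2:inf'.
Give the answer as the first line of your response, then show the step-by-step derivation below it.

v0:inf,v1:0,v2:32,v3:inf,v4:17

step 1: dist = v0:inf,v1:0,v2:inf,v3:inf,v4:17
step 2: dist = v0:inf,v1:0,v2:32,v3:inf,v4:17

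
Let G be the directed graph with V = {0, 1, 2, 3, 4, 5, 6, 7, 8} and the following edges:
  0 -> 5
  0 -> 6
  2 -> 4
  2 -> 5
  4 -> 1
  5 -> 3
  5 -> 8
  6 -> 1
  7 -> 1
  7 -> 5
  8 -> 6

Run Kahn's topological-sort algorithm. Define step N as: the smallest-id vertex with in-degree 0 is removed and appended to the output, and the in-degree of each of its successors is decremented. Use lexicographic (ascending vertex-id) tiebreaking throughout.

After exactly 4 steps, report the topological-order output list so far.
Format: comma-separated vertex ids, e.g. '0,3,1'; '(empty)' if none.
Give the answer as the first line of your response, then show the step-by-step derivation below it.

0,2,4,7

step 1: output 0; order=[0]; indeg=(0,3,0,1,1,2,1,0,1)
step 2: output 2; order=[0,2]; indeg=(0,3,0,1,0,1,1,0,1)
step 3: output 4; order=[0,2,4]; indeg=(0,2,0,1,0,1,1,0,1)
step 4: output 7; order=[0,2,4,7]; indeg=(0,1,0,1,0,0,1,0,1)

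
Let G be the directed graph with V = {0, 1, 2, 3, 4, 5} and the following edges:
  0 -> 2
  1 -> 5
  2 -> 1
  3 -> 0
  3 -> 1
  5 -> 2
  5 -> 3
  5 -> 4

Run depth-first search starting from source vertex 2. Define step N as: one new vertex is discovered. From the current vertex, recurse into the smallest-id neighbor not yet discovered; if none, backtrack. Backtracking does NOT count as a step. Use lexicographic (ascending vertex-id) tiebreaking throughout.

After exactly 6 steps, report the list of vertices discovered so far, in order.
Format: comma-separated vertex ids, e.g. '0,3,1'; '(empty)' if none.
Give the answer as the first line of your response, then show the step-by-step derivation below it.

2,1,5,3,0,4

step 1: discover 2; path=2; order=2
step 2: discover 1; path=2>1; order=2,1
step 3: discover 5; path=2>1>5; order=2,1,5
step 4: discover 3; path=2>1>5>3; order=2,1,5,3
step 5: discover 0; path=2>1>5>3>0; order=2,1,5,3,0
step 6: discover 4; path=2>1>5>4; order=2,1,5,3,0,4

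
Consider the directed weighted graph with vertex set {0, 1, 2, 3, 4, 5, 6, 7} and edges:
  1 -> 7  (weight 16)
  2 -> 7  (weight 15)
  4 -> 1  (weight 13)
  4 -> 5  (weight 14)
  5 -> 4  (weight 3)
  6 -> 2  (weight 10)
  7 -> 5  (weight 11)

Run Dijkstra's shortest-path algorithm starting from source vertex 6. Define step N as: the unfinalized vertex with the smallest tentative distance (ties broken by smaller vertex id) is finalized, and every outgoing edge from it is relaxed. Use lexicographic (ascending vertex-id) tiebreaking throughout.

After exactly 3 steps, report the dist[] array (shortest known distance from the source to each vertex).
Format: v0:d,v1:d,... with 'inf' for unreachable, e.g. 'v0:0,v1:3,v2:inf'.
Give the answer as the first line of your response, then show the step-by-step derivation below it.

v0:inf,v1:inf,v2:10,v3:inf,v4:inf,v5:36,v6:0,v7:25

step 1: dist = v0:inf,v1:inf,v2:10,v3:inf,v4:inf,v5:inf,v6:0,v7:inf
step 2: dist = v0:inf,v1:inf,v2:10,v3:inf,v4:inf,v5:inf,v6:0,v7:25
step 3: dist = v0:inf,v1:inf,v2:10,v3:inf,v4:inf,v5:36,v6:0,v7:25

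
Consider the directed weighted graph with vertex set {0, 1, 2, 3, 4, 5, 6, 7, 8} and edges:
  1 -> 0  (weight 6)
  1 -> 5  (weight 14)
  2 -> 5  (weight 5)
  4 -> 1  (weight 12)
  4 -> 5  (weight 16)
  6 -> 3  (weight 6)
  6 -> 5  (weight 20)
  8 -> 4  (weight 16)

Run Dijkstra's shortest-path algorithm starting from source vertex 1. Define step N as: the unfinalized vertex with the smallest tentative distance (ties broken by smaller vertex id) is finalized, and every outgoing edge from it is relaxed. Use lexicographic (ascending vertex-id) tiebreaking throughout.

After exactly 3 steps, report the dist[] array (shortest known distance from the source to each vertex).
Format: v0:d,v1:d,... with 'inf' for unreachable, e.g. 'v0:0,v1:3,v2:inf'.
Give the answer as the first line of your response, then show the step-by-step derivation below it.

v0:6,v1:0,v2:inf,v3:inf,v4:inf,v5:14,v6:inf,v7:inf,v8:inf

step 1: dist = v0:6,v1:0,v2:inf,v3:inf,v4:inf,v5:14,v6:inf,v7:inf,v8:inf
step 2: dist = v0:6,v1:0,v2:inf,v3:inf,v4:inf,v5:14,v6:inf,v7:inf,v8:inf
step 3: dist = v0:6,v1:0,v2:inf,v3:inf,v4:inf,v5:14,v6:inf,v7:inf,v8:inf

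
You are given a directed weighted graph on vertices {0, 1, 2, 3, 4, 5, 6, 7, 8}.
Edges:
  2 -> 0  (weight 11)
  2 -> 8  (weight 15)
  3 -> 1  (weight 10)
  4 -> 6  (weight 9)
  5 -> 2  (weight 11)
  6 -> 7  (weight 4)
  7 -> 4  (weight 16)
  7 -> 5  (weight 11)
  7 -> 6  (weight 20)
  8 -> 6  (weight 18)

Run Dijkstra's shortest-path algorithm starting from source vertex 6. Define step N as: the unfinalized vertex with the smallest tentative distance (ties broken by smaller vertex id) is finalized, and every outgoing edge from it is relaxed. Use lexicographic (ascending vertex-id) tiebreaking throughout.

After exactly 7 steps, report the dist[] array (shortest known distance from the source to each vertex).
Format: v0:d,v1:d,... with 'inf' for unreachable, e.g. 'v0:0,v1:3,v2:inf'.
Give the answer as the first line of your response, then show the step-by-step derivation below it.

v0:37,v1:inf,v2:26,v3:inf,v4:20,v5:15,v6:0,v7:4,v8:41

step 1: dist = v0:inf,v1:inf,v2:inf,v3:inf,v4:inf,v5:inf,v6:0,v7:4,v8:inf
step 2: dist = v0:inf,v1:inf,v2:inf,v3:inf,v4:20,v5:15,v6:0,v7:4,v8:inf
step 3: dist = v0:inf,v1:inf,v2:26,v3:inf,v4:20,v5:15,v6:0,v7:4,v8:inf
step 4: dist = v0:inf,v1:inf,v2:26,v3:inf,v4:20,v5:15,v6:0,v7:4,v8:inf
step 5: dist = v0:37,v1:inf,v2:26,v3:inf,v4:20,v5:15,v6:0,v7:4,v8:41
step 6: dist = v0:37,v1:inf,v2:26,v3:inf,v4:20,v5:15,v6:0,v7:4,v8:41
step 7: dist = v0:37,v1:inf,v2:26,v3:inf,v4:20,v5:15,v6:0,v7:4,v8:41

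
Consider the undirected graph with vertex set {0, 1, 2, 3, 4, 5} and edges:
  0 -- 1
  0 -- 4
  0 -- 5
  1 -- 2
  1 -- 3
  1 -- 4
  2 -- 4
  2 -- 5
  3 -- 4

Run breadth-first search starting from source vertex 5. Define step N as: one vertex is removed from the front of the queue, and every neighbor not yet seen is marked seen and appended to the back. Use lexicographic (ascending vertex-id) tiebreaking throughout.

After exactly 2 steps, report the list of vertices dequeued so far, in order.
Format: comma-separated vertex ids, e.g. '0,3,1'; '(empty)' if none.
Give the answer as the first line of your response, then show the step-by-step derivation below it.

5,0

step 1: dequeue 5; queue=[0,2]; order=5
step 2: dequeue 0; queue=[2,1,4]; order=5,0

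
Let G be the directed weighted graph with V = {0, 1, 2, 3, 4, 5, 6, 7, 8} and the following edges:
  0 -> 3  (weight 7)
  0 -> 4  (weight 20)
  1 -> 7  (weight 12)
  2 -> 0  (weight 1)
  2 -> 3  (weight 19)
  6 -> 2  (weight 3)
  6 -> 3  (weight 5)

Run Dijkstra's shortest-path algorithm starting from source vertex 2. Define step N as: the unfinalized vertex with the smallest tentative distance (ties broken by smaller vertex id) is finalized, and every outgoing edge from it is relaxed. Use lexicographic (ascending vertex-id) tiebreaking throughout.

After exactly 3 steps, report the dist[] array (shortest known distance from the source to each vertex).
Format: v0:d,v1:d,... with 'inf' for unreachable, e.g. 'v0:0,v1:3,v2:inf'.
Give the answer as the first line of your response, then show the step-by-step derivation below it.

v0:1,v1:inf,v2:0,v3:8,v4:21,v5:inf,v6:inf,v7:inf,v8:inf

step 1: dist = v0:1,v1:inf,v2:0,v3:19,v4:inf,v5:inf,v6:inf,v7:inf,v8:inf
step 2: dist = v0:1,v1:inf,v2:0,v3:8,v4:21,v5:inf,v6:inf,v7:inf,v8:inf
step 3: dist = v0:1,v1:inf,v2:0,v3:8,v4:21,v5:inf,v6:inf,v7:inf,v8:inf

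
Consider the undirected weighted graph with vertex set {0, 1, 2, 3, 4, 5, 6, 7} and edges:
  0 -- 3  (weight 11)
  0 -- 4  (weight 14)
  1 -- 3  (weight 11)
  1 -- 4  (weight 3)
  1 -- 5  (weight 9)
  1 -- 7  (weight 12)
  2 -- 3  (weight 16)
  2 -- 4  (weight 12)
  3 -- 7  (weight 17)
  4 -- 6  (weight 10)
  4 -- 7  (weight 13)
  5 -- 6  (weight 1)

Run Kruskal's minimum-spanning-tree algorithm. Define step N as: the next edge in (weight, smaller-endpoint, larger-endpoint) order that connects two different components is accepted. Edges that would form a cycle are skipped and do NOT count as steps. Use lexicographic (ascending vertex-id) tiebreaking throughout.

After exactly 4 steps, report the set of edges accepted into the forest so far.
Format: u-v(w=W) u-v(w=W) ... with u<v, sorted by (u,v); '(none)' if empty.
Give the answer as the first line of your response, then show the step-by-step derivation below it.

0-3(w=11) 1-4(w=3) 1-5(w=9) 5-6(w=1)

step 1: add edge 5-6 (w=1); MST = {5-6(w=1)}
step 2: add edge 1-4 (w=3); MST = {1-4(w=3) 5-6(w=1)}
step 3: add edge 1-5 (w=9); MST = {1-4(w=3) 1-5(w=9) 5-6(w=1)}
step 4: add edge 0-3 (w=11); MST = {0-3(w=11) 1-4(w=3) 1-5(w=9) 5-6(w=1)}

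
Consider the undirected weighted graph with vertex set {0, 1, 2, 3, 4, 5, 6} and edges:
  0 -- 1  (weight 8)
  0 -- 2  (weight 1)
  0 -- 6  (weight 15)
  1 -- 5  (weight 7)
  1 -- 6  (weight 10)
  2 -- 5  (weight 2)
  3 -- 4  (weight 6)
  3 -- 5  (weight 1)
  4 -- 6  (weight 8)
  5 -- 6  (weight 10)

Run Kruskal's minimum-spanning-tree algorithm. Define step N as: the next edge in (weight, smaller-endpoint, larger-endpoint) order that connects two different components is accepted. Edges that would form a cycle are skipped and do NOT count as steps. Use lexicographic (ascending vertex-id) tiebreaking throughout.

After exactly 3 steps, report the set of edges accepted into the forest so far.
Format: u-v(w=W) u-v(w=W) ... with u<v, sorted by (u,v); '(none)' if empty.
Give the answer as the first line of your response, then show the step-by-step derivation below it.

0-2(w=1) 2-5(w=2) 3-5(w=1)

step 1: add edge 0-2 (w=1); MST = {0-2(w=1)}
step 2: add edge 3-5 (w=1); MST = {0-2(w=1) 3-5(w=1)}
step 3: add edge 2-5 (w=2); MST = {0-2(w=1) 2-5(w=2) 3-5(w=1)}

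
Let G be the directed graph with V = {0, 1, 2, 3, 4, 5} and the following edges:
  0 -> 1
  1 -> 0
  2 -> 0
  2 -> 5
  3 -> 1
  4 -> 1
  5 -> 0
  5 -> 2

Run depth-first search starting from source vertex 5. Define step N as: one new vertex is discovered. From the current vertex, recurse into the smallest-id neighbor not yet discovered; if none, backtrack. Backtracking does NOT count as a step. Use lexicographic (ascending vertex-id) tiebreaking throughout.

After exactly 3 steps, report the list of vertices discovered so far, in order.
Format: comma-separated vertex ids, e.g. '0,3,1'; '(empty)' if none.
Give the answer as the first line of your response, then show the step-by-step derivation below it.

5,0,1

step 1: discover 5; path=5; order=5
step 2: discover 0; path=5>0; order=5,0
step 3: discover 1; path=5>0>1; order=5,0,1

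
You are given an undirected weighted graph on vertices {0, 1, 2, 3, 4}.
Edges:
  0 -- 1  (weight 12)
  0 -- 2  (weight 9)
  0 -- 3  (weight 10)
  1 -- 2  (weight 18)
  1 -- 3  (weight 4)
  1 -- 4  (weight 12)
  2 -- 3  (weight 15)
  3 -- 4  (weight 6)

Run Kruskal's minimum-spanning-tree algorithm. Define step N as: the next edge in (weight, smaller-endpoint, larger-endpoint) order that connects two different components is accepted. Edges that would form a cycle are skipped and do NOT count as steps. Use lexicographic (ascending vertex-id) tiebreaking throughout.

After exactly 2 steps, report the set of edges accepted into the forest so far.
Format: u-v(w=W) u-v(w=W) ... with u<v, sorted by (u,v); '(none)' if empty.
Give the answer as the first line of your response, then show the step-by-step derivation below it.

1-3(w=4) 3-4(w=6)

step 1: add edge 1-3 (w=4); MST = {1-3(w=4)}
step 2: add edge 3-4 (w=6); MST = {1-3(w=4) 3-4(w=6)}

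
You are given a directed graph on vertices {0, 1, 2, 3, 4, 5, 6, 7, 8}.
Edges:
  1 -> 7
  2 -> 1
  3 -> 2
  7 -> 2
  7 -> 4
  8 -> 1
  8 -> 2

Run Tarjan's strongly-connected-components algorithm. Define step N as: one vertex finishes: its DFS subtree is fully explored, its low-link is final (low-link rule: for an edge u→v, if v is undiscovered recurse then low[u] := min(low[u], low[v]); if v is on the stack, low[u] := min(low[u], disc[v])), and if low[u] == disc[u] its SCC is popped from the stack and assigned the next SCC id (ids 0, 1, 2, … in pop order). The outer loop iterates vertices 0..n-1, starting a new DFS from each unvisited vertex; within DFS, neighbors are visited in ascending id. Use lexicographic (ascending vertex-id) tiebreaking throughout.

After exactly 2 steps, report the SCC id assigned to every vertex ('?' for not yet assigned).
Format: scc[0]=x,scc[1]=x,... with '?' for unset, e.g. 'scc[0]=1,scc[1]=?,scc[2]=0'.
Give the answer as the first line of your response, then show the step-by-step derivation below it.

scc[0]=0,scc[1]=?,scc[2]=?,scc[3]=?,scc[4]=?,scc[5]=?,scc[6]=?,scc[7]=?,scc[8]=?

step 1: low=(low[0]=0,low[1]=?,low[2]=?,low[3]=?,low[4]=?,low[5]=?,low[6]=?,low[7]=?,low[8]=?); scc=(scc[0]=0,scc[1]=?,scc[2]=?,scc[3]=?,scc[4]=?,scc[5]=?,scc[6]=?,scc[7]=?,scc[8]=?)
step 2: low=(low[0]=0,low[1]=1,low[2]=1,low[3]=?,low[4]=?,low[5]=?,low[6]=?,low[7]=2,low[8]=?); scc=(scc[0]=0,scc[1]=?,scc[2]=?,scc[3]=?,scc[4]=?,scc[5]=?,scc[6]=?,scc[7]=?,scc[8]=?)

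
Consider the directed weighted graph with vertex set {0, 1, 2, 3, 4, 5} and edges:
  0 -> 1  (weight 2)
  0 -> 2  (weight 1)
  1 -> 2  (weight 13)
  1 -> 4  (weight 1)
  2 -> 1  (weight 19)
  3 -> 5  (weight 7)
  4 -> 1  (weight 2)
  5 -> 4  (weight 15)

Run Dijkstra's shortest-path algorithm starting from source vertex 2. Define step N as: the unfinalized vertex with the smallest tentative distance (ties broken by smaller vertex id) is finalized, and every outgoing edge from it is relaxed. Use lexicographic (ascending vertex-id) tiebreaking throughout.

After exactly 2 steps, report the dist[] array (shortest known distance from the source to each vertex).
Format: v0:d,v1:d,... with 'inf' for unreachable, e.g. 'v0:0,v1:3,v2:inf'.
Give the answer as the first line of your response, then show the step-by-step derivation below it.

v0:inf,v1:19,v2:0,v3:inf,v4:20,v5:inf

step 1: dist = v0:inf,v1:19,v2:0,v3:inf,v4:inf,v5:inf
step 2: dist = v0:inf,v1:19,v2:0,v3:inf,v4:20,v5:inf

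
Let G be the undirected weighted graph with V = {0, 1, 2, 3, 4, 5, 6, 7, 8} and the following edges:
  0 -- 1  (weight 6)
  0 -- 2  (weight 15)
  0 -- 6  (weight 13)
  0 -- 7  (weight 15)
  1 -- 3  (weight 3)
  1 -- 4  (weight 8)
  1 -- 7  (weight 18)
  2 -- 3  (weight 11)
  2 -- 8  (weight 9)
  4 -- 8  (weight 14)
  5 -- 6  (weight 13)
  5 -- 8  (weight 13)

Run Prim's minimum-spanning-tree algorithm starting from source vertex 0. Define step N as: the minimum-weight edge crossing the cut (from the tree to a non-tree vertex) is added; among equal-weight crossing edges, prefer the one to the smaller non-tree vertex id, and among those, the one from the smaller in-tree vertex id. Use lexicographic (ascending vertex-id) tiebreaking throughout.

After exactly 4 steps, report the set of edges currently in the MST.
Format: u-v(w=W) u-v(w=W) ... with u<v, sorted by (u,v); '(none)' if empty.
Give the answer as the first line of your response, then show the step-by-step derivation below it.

0-1(w=6) 1-3(w=3) 1-4(w=8) 2-3(w=11)

step 1: add edge 0-1 (w=6); MST = {0-1(w=6)}
step 2: add edge 1-3 (w=3); MST = {0-1(w=6) 1-3(w=3)}
step 3: add edge 1-4 (w=8); MST = {0-1(w=6) 1-3(w=3) 1-4(w=8)}
step 4: add edge 2-3 (w=11); MST = {0-1(w=6) 1-3(w=3) 1-4(w=8) 2-3(w=11)}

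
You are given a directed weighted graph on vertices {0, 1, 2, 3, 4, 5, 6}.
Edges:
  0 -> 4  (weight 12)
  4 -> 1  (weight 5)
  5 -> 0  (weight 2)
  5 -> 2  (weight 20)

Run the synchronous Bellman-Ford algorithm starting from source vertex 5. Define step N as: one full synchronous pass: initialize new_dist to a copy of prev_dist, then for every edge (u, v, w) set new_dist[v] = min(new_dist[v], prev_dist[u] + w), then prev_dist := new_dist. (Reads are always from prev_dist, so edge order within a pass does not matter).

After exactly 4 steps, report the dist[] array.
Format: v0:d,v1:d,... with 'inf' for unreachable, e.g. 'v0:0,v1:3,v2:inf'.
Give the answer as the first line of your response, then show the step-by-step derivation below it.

v0:2,v1:19,v2:20,v3:inf,v4:14,v5:0,v6:inf

step 1: dist = v0:2,v1:inf,v2:20,v3:inf,v4:inf,v5:0,v6:inf
step 2: dist = v0:2,v1:inf,v2:20,v3:inf,v4:14,v5:0,v6:inf
step 3: dist = v0:2,v1:19,v2:20,v3:inf,v4:14,v5:0,v6:inf
step 4: dist = v0:2,v1:19,v2:20,v3:inf,v4:14,v5:0,v6:inf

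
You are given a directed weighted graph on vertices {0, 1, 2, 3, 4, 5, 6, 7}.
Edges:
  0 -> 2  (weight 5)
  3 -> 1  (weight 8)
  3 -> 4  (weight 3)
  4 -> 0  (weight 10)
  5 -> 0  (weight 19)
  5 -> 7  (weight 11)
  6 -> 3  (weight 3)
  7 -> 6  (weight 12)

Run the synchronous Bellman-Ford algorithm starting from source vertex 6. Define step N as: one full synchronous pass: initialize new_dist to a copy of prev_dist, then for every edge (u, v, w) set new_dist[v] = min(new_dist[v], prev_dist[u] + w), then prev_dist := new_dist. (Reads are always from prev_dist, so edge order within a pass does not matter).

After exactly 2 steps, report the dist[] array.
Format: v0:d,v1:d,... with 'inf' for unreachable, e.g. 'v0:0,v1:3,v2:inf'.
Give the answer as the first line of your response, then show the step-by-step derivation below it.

v0:inf,v1:11,v2:inf,v3:3,v4:6,v5:inf,v6:0,v7:inf

step 1: dist = v0:inf,v1:inf,v2:inf,v3:3,v4:inf,v5:inf,v6:0,v7:inf
step 2: dist = v0:inf,v1:11,v2:inf,v3:3,v4:6,v5:inf,v6:0,v7:inf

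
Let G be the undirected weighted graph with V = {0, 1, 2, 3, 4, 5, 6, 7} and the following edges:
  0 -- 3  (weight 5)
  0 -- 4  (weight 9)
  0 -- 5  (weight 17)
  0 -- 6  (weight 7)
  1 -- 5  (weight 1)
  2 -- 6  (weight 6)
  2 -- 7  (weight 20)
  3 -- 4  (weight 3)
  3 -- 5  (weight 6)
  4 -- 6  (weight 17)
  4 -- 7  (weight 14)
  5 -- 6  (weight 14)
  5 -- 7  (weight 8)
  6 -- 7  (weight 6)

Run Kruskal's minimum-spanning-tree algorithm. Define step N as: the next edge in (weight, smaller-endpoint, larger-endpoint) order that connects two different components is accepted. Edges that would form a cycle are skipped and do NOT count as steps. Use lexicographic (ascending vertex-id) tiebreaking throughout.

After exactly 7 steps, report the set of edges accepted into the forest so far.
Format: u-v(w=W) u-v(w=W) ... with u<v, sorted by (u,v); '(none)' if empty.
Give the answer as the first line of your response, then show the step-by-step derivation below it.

0-3(w=5) 0-6(w=7) 1-5(w=1) 2-6(w=6) 3-4(w=3) 3-5(w=6) 6-7(w=6)

step 1: add edge 1-5 (w=1); MST = {1-5(w=1)}
step 2: add edge 3-4 (w=3); MST = {1-5(w=1) 3-4(w=3)}
step 3: add edge 0-3 (w=5); MST = {0-3(w=5) 1-5(w=1) 3-4(w=3)}
step 4: add edge 2-6 (w=6); MST = {0-3(w=5) 1-5(w=1) 2-6(w=6) 3-4(w=3)}
step 5: add edge 3-5 (w=6); MST = {0-3(w=5) 1-5(w=1) 2-6(w=6) 3-4(w=3) 3-5(w=6)}
step 6: add edge 6-7 (w=6); MST = {0-3(w=5) 1-5(w=1) 2-6(w=6) 3-4(w=3) 3-5(w=6) 6-7(w=6)}
step 7: add edge 0-6 (w=7); MST = {0-3(w=5) 0-6(w=7) 1-5(w=1) 2-6(w=6) 3-4(w=3) 3-5(w=6) 6-7(w=6)}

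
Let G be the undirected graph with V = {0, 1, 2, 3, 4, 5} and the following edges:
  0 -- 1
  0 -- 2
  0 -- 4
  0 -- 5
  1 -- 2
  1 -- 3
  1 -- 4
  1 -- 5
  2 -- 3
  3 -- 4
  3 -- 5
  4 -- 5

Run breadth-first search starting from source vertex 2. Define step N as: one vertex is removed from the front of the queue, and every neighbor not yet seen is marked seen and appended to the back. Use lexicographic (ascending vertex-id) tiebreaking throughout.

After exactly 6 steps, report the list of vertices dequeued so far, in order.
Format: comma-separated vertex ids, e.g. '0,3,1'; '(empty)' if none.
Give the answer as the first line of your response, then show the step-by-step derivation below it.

2,0,1,3,4,5

step 1: dequeue 2; queue=[0,1,3]; order=2
step 2: dequeue 0; queue=[1,3,4,5]; order=2,0
step 3: dequeue 1; queue=[3,4,5]; order=2,0,1
step 4: dequeue 3; queue=[4,5]; order=2,0,1,3
step 5: dequeue 4; queue=[5]; order=2,0,1,3,4
step 6: dequeue 5; queue=[(empty)]; order=2,0,1,3,4,5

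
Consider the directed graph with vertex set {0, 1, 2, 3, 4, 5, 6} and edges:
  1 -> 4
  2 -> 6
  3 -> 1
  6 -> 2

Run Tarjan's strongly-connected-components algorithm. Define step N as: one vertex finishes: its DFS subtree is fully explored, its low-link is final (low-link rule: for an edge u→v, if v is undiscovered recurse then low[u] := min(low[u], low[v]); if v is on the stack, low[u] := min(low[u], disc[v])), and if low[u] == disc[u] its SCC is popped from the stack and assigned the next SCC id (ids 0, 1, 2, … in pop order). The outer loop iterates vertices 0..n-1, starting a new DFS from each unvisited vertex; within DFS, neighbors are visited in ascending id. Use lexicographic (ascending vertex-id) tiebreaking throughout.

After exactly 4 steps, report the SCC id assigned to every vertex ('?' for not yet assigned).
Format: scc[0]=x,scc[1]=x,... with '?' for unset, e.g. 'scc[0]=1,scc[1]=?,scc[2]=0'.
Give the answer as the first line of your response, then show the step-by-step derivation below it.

scc[0]=0,scc[1]=2,scc[2]=?,scc[3]=?,scc[4]=1,scc[5]=?,scc[6]=?

step 1: low=(low[0]=0,low[1]=?,low[2]=?,low[3]=?,low[4]=?,low[5]=?,low[6]=?); scc=(scc[0]=0,scc[1]=?,scc[2]=?,scc[3]=?,scc[4]=?,scc[5]=?,scc[6]=?)
step 2: low=(low[0]=0,low[1]=1,low[2]=?,low[3]=?,low[4]=2,low[5]=?,low[6]=?); scc=(scc[0]=0,scc[1]=?,scc[2]=?,scc[3]=?,scc[4]=1,scc[5]=?,scc[6]=?)
step 3: low=(low[0]=0,low[1]=1,low[2]=?,low[3]=?,low[4]=2,low[5]=?,low[6]=?); scc=(scc[0]=0,scc[1]=2,scc[2]=?,scc[3]=?,scc[4]=1,scc[5]=?,scc[6]=?)
step 4: low=(low[0]=0,low[1]=1,low[2]=3,low[3]=?,low[4]=2,low[5]=?,low[6]=3); scc=(scc[0]=0,scc[1]=2,scc[2]=?,scc[3]=?,scc[4]=1,scc[5]=?,scc[6]=?)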